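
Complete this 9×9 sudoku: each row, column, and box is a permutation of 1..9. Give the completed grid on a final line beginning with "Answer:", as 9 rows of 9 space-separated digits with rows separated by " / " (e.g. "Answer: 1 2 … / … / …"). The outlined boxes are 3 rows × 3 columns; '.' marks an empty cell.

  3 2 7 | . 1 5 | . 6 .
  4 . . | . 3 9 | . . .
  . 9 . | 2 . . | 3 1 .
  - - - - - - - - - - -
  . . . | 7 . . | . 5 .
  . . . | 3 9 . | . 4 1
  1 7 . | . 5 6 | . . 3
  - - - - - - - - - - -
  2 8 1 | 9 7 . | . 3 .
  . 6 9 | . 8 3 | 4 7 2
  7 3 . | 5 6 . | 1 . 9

Step 1. [r4c5∈{2,4}] col 5 places 2 nowhere but r4c5 ⇒ r4c5=2.
Step 2. [r5c6∈{8}] r5c6 is down to just 8, so r5c6=8.
Step 3. [r6c8∈{2,8,9}] col 8 places 9 nowhere but r6c8 ⇒ r6c8=9.
Step 4. [r4c2∈{4}] nothing but 4 survives at r4c2 ⇒ r4c2=4.
Step 5. [r3c5∈{4}] nothing but 4 survives at r3c5, so r3c5=4.
Step 6. [r5c7∈{2,6,7}] across row 5, 7 lands solely at r5c7. So r5c7=7.
Step 7. [r2c9∈{5,7,8}] 7 has one home in row 2: r2c9. So r2c9=7.
Step 8. [r1c4∈{8}] r1c4's peers cover all but 8 ⇒ r1c4=8.
Step 9. [r5c2∈{5}] r5c2's peers cover all but 5. So r5c2=5.
Step 10. [r5c1∈{6}] r5c1 is down to just 6 ⇒ r5c1=6.
Step 11. [r6c7∈{2,8}] 2 has one home in box 6: r6c7. So r6c7=2.
Step 12. [r6c3∈{8}] nothing but 8 survives at r6c3. So r6c3=8.
Step 13. [r3c3∈{5,6}] across row 3, 6 lands solely at r3c3 ⇒ r3c3=6.
Step 14. [r2c3∈{5}] only 5 remains possible at r2c3 ⇒ r2c3=5.
Step 15. [r2c7∈{8}] only 8 remains possible at r2c7. So r2c7=8.
Step 16. [r7c7∈{5,6}] r7c7 is the only open cell in col 7 admitting 5 ⇒ r7c7=5.
Step 17. [r7c9∈{6}] r7c9's peers cover all but 6, so r7c9=6.
Step 18. [r9c6∈{2,4}] in row 9, 2 fits only at r9c6, so r9c6=2.
Step 19. [r5c3∈{2}] only 2 remains possible at r5c3. So r5c3=2.
Step 20. [r7c6∈{4}] r7c6 is down to just 4. So r7c6=4.
Step 21. [r2c2∈{1}] r2c2 has the single candidate 1. So r2c2=1.
Step 22. [r4c9∈{8}] nothing but 8 survives at r4c9, so r4c9=8.
Step 23. [r3c9∈{5}] r3c9's peers cover all but 5, so r3c9=5.
Step 24. [r3c1∈{8}] r3c1's peers cover all but 8. So r3c1=8.
Step 25. [r8c1∈{5}] only 5 remains possible at r8c1, so r8c1=5.
Step 26. [r9c8∈{8}] r9c8 is down to just 8 ⇒ r9c8=8.
Step 27. [r2c8∈{2}] r2c8 has the single candidate 2. So r2c8=2.
Step 28. [r4c7∈{6}] only 6 remains possible at r4c7. So r4c7=6.
Step 29. [r2c4∈{6}] nothing but 6 survives at r2c4 ⇒ r2c4=6.
Step 30. [r8c4∈{1}] r8c4's peers cover all but 1. So r8c4=1.
Step 31. [r4c6∈{1}] r4c6 is down to just 1, so r4c6=1.
Step 32. [r9c3∈{4}] r9c3 has the single candidate 4, so r9c3=4.
Step 33. [r6c4∈{4}] r6c4 has the single candidate 4. So r6c4=4.
Step 34. [r1c9∈{4}] r1c9 has the single candidate 4. So r1c9=4.
Step 35. [r3c6∈{7}] nothing but 7 survives at r3c6. So r3c6=7.
Step 36. [r1c7∈{9}] r1c7 has the single candidate 9. So r1c7=9.
Step 37. [r4c1∈{9}] r4c1 has the single candidate 9. So r4c1=9.
Step 38. [r4c3∈{3}] nothing but 3 survives at r4c3, so r4c3=3.

Answer: 3 2 7 8 1 5 9 6 4 / 4 1 5 6 3 9 8 2 7 / 8 9 6 2 4 7 3 1 5 / 9 4 3 7 2 1 6 5 8 / 6 5 2 3 9 8 7 4 1 / 1 7 8 4 5 6 2 9 3 / 2 8 1 9 7 4 5 3 6 / 5 6 9 1 8 3 4 7 2 / 7 3 4 5 6 2 1 8 9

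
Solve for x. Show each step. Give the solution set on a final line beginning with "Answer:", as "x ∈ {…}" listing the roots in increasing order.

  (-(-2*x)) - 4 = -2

Step 1. [(-(-2*x)) - 4 = -2] the outer -4 inverts by adding 4 ⇒ sub: -(-2*x) = 2.
Step 2. [-(-2*x) = 2] LHS negated; negate both sides, so neg: -2*x = -2.
Step 3. [-2*x = -2] divide by the outer -2 ⇒ div: x = 1.

Answer: x ∈ {1}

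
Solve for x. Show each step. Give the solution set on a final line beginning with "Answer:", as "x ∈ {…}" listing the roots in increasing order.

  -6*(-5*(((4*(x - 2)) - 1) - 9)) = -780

Step 1. [-6*(-5*(((4*(x - 2)) - 1) - 9)) = -780] LHS = -6·(…); ÷-6 both sides ⇒ div: -5*(((4*(x - 2)) - 1) - 9) = 130.
Step 2. [-5*(((4*(x - 2)) - 1) - 9) = 130] -5·(inner) — divide through by -5 ⇒ div: ((4*(x - 2)) - 1) - 9 = -26.
Step 3. [((4*(x - 2)) - 1) - 9 = -26] -9 is outermost — add 9 both sides, so sub: (4*(x - 2)) - 1 = -17.
Step 4. [(4*(x - 2)) - 1 = -17] 1 comes off first (add 1) ⇒ sub: 4*(x - 2) = -16.
Step 5. [4*(x - 2) = -16] divide by the outer 4. So div: x - 2 = -4.
Step 6. [x - 2 = -4] -2 is outermost — add 2 both sides, so sub: x = -2.

Answer: x ∈ {-2}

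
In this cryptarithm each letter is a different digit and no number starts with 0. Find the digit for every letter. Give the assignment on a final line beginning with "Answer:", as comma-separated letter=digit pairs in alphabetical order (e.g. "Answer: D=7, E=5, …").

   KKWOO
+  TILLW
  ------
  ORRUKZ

Step 1. [col 1: O + W ≡ Z (mod 10)] O=1 is one option consistent with column 1 (O + W ≡ Z (mod 10), carry-in 0) — take it, so O=1.
Step 2. [col 1: O + W ≡ Z (mod 10)] several values work for W in column 1 (O + W ≡ Z (mod 10), carry-in 0); try W=2, so W=2.
Step 3. [col 1: O + W ≡ Z (mod 10)] from column 1 (O=1, W=2, carry-in 0, digits 1,2 already taken and all letters distinct): Z must equal 3 ⇒ Z=3.
Step 4. [col 2: O + L ≡ K (mod 10)] several values work for K in column 2 (O + L ≡ K (mod 10), carry-in 0); try K=8. So K=8.
Step 5. [col 2: O + L ≡ K (mod 10)] column 2: given O=1, K=8, carry-in 0, and digits 1,2,3,8 already taken and all letters distinct, O+L≡K (mod 10) forces L=7 ⇒ L=7.
Step 6. [col 3: W + L ≡ U (mod 10)] column 3 reads W+L+carry(0)=U with W=2, L=7; with digits 1,2,3,7,8 already taken and all letters distinct, the only value for U is 9, so U=9.
Step 7. [col 4: K + I ≡ R (mod 10)] from column 4 (K=8, carry-in 0, digits 1,2,3,7,8,9 already taken and all letters distinct): I must equal 6, so I=6.
Step 8. [col 4: K + I ≡ R (mod 10)] column 4: given K=8, I=6, carry-in 0, and digits 1,2,3,6,7,8,9 already taken and all letters distinct, K+I≡R (mod 10) forces R=4, so R=4.
Step 9. [col 5: K + T ≡ R (mod 10)] in column 5 we have K+T≡R with carry-in 1; given K=8, R=4 and digits 1,2,3,4,6,7,8,9 already taken and all letters distinct, that pins T to 5. So T=5.

Answer: I=6, K=8, L=7, O=1, R=4, T=5, U=9, W=2, Z=3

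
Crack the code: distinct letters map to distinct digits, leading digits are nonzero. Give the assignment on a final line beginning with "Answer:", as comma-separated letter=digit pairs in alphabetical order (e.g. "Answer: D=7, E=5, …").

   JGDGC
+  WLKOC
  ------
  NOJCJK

Step 1. [col 1: C + C ≡ K (mod 10)] several values work for C in column 1 (C + C ≡ K (mod 10), carry-in 0); try C=2. So C=2.
Step 2. [N] the sum has 6 digits but both addends have 5; that extra leading digit N is the final carry, namely 1. So N=1.
Step 3. [col 1: C + C ≡ K (mod 10)] column 1: given C=2, carry-in 0, and digits 1,2 already taken and all letters distinct, C+C≡K (mod 10) forces K=4, so K=4.
Step 4. [col 2: G + O ≡ J (mod 10)] no forcing yet in column 2 (carry-in 0); J=9 is free and consistent — try it. So J=9.
Step 5. [col 2: G + O ≡ J (mod 10)] no forcing yet in column 2 (carry-in 0); O=6 is free and consistent — try it ⇒ O=6.
Step 6. [col 2: G + O ≡ J (mod 10)] in column 2 we have G+O≡J with carry-in 0; given O=6, J=9 and digits 1,2,4,6,9 already taken and all letters distinct, that pins G to 3. So G=3.
Step 7. [col 3: D + K ≡ C (mod 10)] column 3 reads D+K+carry(0)=C with K=4, C=2; with digits 1,2,3,4,6,9 already taken and all letters distinct, the only value for D is 8 ⇒ D=8.
Step 8. [col 4: G + L ≡ J (mod 10)] column 4 reads G+L+carry(1)=J with G=3, J=9; with digits 1,2,3,4,6,8,9 already taken and all letters distinct, the only value for L is 5 ⇒ L=5.
Step 9. [col 5: J + W ≡ O (mod 10)] from column 5 (J=9, O=6, carry-in 0, digits 1,2,3,4,5,6,8,9 already taken and all letters distinct): W must equal 7 ⇒ W=7.

Answer: C=2, D=8, G=3, J=9, K=4, L=5, N=1, O=6, W=7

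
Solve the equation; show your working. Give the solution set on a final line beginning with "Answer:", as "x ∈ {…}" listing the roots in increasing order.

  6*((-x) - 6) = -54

Step 1. [6*((-x) - 6) = -54] 6 out front; divide by 6 ⇒ div: (-x) - 6 = -9.
Step 2. [(-x) - 6 = -9] peel the -6: add 6 from each side. So sub: -x = -3.
Step 3. [-x = -3] leading − — multiply by −1. So neg: x = 3.

Answer: x ∈ {3}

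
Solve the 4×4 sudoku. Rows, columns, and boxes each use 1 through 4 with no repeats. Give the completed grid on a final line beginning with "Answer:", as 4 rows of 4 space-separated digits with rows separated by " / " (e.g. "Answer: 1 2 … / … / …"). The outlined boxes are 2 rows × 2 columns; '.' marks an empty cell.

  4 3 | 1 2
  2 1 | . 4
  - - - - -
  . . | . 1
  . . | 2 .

Step 1. [r4c4∈{3}] r4c4's peers cover all but 3, so r4c4=3.
Step 2. [r3c3∈{4}] r3c3's peers cover all but 4 ⇒ r3c3=4.
Step 3. [r2c3∈{3}] r2c3's peers cover all but 3, so r2c3=3.
Step 4. [r3c2∈{2}] r3c2's peers cover all but 2, so r3c2=2.
Step 5. [r4c2∈{4}] r4c2 has the single candidate 4 ⇒ r4c2=4.
Step 6. [r3c1∈{3}] r3c1 has the single candidate 3 ⇒ r3c1=3.
Step 7. [r4c1∈{1}] r4c1's peers cover all but 1, so r4c1=1.

Answer: 4 3 1 2 / 2 1 3 4 / 3 2 4 1 / 1 4 2 3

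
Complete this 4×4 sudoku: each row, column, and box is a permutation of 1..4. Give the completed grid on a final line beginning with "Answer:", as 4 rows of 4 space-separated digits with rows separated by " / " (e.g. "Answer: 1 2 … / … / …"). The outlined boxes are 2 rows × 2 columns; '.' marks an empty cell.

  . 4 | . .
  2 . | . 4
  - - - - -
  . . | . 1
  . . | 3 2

Step 1. [r2c2∈{1,3}] across row 2, 3 lands solely at r2c2, so r2c2=3.
Step 2. [r4c1∈{1,4}] in row 4, 4 fits only at r4c1. So r4c1=4.
Step 3. [r2c3∈{1}] r2c3's peers cover all but 1, so r2c3=1.
Step 4. [r3c3∈{4}] nothing but 4 survives at r3c3 ⇒ r3c3=4.
Step 5. [r4c2∈{1}] nothing but 1 survives at r4c2. So r4c2=1.
Step 6. [r1c3∈{2}] r1c3 is down to just 2, so r1c3=2.
Step 7. [r1c1∈{1}] r1c1 is down to just 1 ⇒ r1c1=1.
Step 8. [r1c4∈{3}] r1c4's peers cover all but 3 ⇒ r1c4=3.
Step 9. [r3c2∈{2}] only 2 remains possible at r3c2 ⇒ r3c2=2.
Step 10. [r3c1∈{3}] nothing but 3 survives at r3c1. So r3c1=3.

Answer: 1 4 2 3 / 2 3 1 4 / 3 2 4 1 / 4 1 3 2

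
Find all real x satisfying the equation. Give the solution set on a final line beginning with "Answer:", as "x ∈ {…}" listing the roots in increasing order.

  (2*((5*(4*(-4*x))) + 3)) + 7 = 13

Step 1. [(2*((5*(4*(-4*x))) + 3)) + 7 = 13] +7 is outermost — subtract 7 both sides ⇒ sub: 2*((5*(4*(-4*x))) + 3) = 6.
Step 2. [2*((5*(4*(-4*x))) + 3) = 6] 2·(inner) — divide through by 2, so div: (5*(4*(-4*x))) + 3 = 3.
Step 3. [(5*(4*(-4*x))) + 3 = 3] 3 comes off first (subtract 3), so sub: 5*(4*(-4*x)) = 0.
Step 4. [5*(4*(-4*x)) = 0] LHS = 5·(…); ÷5 both sides, so div: 4*(-4*x) = 0.
Step 5. [4*(-4*x) = 0] divide by the outer 4 ⇒ div: -4*x = 0.
Step 6. [-4*x = 0] -4 out front; divide by -4, so div: x = 0.

Answer: x ∈ {0}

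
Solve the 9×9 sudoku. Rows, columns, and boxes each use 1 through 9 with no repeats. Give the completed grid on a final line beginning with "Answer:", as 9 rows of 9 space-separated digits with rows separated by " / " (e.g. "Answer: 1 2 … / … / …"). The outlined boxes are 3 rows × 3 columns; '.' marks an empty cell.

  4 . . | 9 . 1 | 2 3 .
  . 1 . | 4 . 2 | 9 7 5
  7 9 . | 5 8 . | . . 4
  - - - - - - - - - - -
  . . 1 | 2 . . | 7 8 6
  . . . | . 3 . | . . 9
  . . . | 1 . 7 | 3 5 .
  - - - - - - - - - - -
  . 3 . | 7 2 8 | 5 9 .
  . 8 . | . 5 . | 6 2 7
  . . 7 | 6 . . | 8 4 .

Step 1. [r2c5∈{6}] r2c5 has the single candidate 6. So r2c5=6.
Step 2. [r8c6∈{3,4,9}] r8c6 is the only open cell in box 8 admitting 4. So r8c6=4.
Step 3. [r5c2∈{2,4,5,6,7}] 7 has one home in row 5: r5c2. So r5c2=7.
Step 4. [r3c3∈{2,3,6}] across row 3, 2 lands solely at r3c3, so r3c3=2.
Step 5. [r5c1∈{2,5,6,8}] r5c1 is the only open cell in row 5 admitting 2 ⇒ r5c1=2.
Step 6. [r9c5∈{1,9}] across col 5, 1 lands solely at r9c5 ⇒ r9c5=1.
Step 7. [r9c6∈{3,9}] across box 8, 9 lands solely at r9c6 ⇒ r9c6=9.
Step 8. [r4c6∈{5}] only 5 remains possible at r4c6, so r4c6=5.
Step 9. [r5c3∈{4,5,6,8}] in row 5, 5 fits only at r5c3, so r5c3=5.
Step 10. [r4c2∈{4}] r4c2's peers cover all but 4. So r4c2=4.
Step 11. [r6c2∈{6}] r6c2 is down to just 6. So r6c2=6.
Step 12. [r4c1∈{3,9}] 3 has one home in row 4: r4c1. So r4c1=3.
Step 13. [r2c1∈{8}] r2c1's peers cover all but 8. So r2c1=8.
Step 14. [r6c1∈{9}] nothing but 9 survives at r6c1 ⇒ r6c1=9.
Step 15. [r3c7∈{1}] r3c7 is down to just 1. So r3c7=1.
Step 16. [r7c1∈{1,6}] across col 1, 6 lands solely at r7c1, so r7c1=6.
Step 17. [r9c2∈{2,5}] 2 has one home in row 9: r9c2. So r9c2=2.
Step 18. [r7c9∈{1}] r7c9's peers cover all but 1. So r7c9=1.
Step 19. [r3c8∈{6}] only 6 remains possible at r3c8 ⇒ r3c8=6.
Step 20. [r8c4∈{3}] nothing but 3 survives at r8c4, so r8c4=3.
Step 21. [r1c9∈{8}] nothing but 8 survives at r1c9 ⇒ r1c9=8.
Step 22. [r6c5∈{4}] r6c5 has the single candidate 4. So r6c5=4.
Step 23. [r7c3∈{4}] r7c3 is down to just 4 ⇒ r7c3=4.
Step 24. [r9c9∈{3}] nothing but 3 survives at r9c9 ⇒ r9c9=3.
Step 25. [r5c4∈{8}] r5c4's peers cover all but 8. So r5c4=8.
Step 26. [r4c5∈{9}] r4c5 is down to just 9, so r4c5=9.
Step 27. [r2c3∈{3}] only 3 remains possible at r2c3 ⇒ r2c3=3.
Step 28. [r6c9∈{2}] r6c9 has the single candidate 2, so r6c9=2.
Step 29. [r1c2∈{5}] r1c2 has the single candidate 5 ⇒ r1c2=5.
Step 30. [r5c8∈{1}] only 1 remains possible at r5c8 ⇒ r5c8=1.
Step 31. [r1c5∈{7}] only 7 remains possible at r1c5, so r1c5=7.
Step 32. [r9c1∈{5}] r9c1's peers cover all but 5, so r9c1=5.
Step 33. [r8c1∈{1}] nothing but 1 survives at r8c1 ⇒ r8c1=1.
Step 34. [r8c3∈{9}] r8c3's peers cover all but 9 ⇒ r8c3=9.
Step 35. [r6c3∈{8}] r6c3 has the single candidate 8. So r6c3=8.
Step 36. [r5c7∈{4}] nothing but 4 survives at r5c7. So r5c7=4.
Step 37. [r1c3∈{6}] r1c3's peers cover all but 6. So r1c3=6.
Step 38. [r3c6∈{3}] only 3 remains possible at r3c6. So r3c6=3.
Step 39. [r5c6∈{6}] nothing but 6 survives at r5c6, so r5c6=6.

Answer: 4 5 6 9 7 1 2 3 8 / 8 1 3 4 6 2 9 7 5 / 7 9 2 5 8 3 1 6 4 / 3 4 1 2 9 5 7 8 6 / 2 7 5 8 3 6 4 1 9 / 9 6 8 1 4 7 3 5 2 / 6 3 4 7 2 8 5 9 1 / 1 8 9 3 5 4 6 2 7 / 5 2 7 6 1 9 8 4 3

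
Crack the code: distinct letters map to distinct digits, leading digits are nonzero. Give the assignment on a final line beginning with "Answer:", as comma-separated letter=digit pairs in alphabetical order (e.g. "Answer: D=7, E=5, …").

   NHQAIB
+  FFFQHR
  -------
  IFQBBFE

Step 1. [col 1: B + R ≡ E (mod 10)] no forcing yet in column 1 (carry-in 0); E=5 is free and consistent — try it. So E=5.
Step 2. [I] adding two 6-digit numbers gives at most 6+1 digits, and here it does — I is that final carry and must be 1 ⇒ I=1.
Step 3. [col 1: B + R ≡ E (mod 10)] no forcing yet in column 1 (carry-in 0); R=3 is free and consistent — try it. So R=3.
Step 4. [col 1: B + R ≡ E (mod 10)] column 1 reads B+R+carry(0)=E with R=3, E=5; with digits 1,3,5 already taken and all letters distinct, the only value for B is 2 ⇒ B=2.
Step 5. [col 2: I + H ≡ F (mod 10)] F=7 is one option consistent with column 2 (I + H ≡ F (mod 10), carry-in 0) — take it. So F=7.
Step 6. [col 2: I + H ≡ F (mod 10)] column 2 reads I+H+carry(0)=F with I=1, F=7; with digits 1,2,3,5,7 already taken and all letters distinct, the only value for H is 6. So H=6.
Step 7. [col 3: A + Q ≡ B (mod 10)] no forcing yet in column 3 (carry-in 0); Q=4 is free and consistent — try it ⇒ Q=4.
Step 8. [col 3: A + Q ≡ B (mod 10)] column 3: given Q=4, B=2, carry-in 0, and digits 1,2,3,4,5,6,7 already taken and all letters distinct, A+Q≡B (mod 10) forces A=8, so A=8.
Step 9. [col 6: N + F ≡ F (mod 10)] from column 6 (F=7, carry-in 1, digits 1,2,3,4,5,6,7,8 already taken and all letters distinct): N must equal 9, so N=9.

Answer: A=8, B=2, E=5, F=7, H=6, I=1, N=9, Q=4, R=3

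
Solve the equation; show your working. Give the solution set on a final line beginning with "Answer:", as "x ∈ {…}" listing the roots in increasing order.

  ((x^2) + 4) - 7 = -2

Step 1. [((x^2) + 4) - 7 = -2] add 7: x sits inside (… - 7). So sub: (x^2) + 4 = 5.
Step 2. [(x^2) + 4 = 5] the outer +4 inverts by subtracting 4 ⇒ sub: x^2 = 1.
Step 3. [x^2 = 1] √ both sides: 1 ≥ 0 gives two branches ⇒ sqrt: x = 1 or -1.

Answer: x ∈ {-1, 1}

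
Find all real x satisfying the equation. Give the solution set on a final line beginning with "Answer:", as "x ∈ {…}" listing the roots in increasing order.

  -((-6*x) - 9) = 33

Step 1. [-((-6*x) - 9) = 33] flip signs both sides, so neg: (-6*x) - 9 = -33.
Step 2. [(-6*x) - 9 = -33] peel the -9: add 9 from each side. So sub: -6*x = -24.
Step 3. [-6*x = -24] -6 out front; divide by -6 ⇒ div: x = 4.

Answer: x ∈ {4}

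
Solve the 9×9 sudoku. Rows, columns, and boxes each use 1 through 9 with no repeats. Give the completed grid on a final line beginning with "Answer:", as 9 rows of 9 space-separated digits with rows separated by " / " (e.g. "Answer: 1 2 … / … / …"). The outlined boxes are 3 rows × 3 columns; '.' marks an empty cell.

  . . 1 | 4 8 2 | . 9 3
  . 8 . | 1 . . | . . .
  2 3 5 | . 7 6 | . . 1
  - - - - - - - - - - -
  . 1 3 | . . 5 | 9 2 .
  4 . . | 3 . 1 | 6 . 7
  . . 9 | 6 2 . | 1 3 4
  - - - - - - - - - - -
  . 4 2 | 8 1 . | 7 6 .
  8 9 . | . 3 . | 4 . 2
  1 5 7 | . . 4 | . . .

Step 1. [r9c8∈{8}] nothing but 8 survives at r9c8 ⇒ r9c8=8.
Step 2. [r6c2∈{7}] r6c2 has the single candidate 7, so r6c2=7.
Step 3. [r7c6∈{9}] nothing but 9 survives at r7c6, so r7c6=9.
Step 4. [r2c5∈{5,9}] col 5 places 5 nowhere but r2c5, so r2c5=5.
Step 5. [r1c2∈{6}] nothing but 6 survives at r1c2 ⇒ r1c2=6.
Step 6. [r2c8∈{4,7}] col 8 places 7 nowhere but r2c8, so r2c8=7.
Step 7. [r8c4∈{5,7}] r8c4 is the only open cell in col 4 admitting 5 ⇒ r8c4=5.
Step 8. [r6c1∈{5}] r6c1 is down to just 5 ⇒ r6c1=5.
Step 9. [r2c1∈{9}] r2c1 is down to just 9 ⇒ r2c1=9.
Step 10. [r5c3∈{8}] only 8 remains possible at r5c3, so r5c3=8.
Step 11. [r3c4∈{9}] r3c4's peers cover all but 9 ⇒ r3c4=9.
Step 12. [r9c7∈{3}] r9c7's peers cover all but 3 ⇒ r9c7=3.
Step 13. [r3c7∈{8}] r3c7's peers cover all but 8, so r3c7=8.
Step 14. [r8c3∈{6}] only 6 remains possible at r8c3. So r8c3=6.
Step 15. [r8c8∈{1}] r8c8 has the single candidate 1 ⇒ r8c8=1.
Step 16. [r5c8∈{5}] r5c8's peers cover all but 5. So r5c8=5.
Step 17. [r7c9∈{5}] nothing but 5 survives at r7c9, so r7c9=5.
Step 18. [r3c8∈{4}] only 4 remains possible at r3c8 ⇒ r3c8=4.
Step 19. [r9c4∈{2}] only 2 remains possible at r9c4. So r9c4=2.
Step 20. [r9c9∈{9}] nothing but 9 survives at r9c9. So r9c9=9.
Step 21. [r1c1∈{7}] r1c1 has the single candidate 7, so r1c1=7.
Step 22. [r4c1∈{6}] nothing but 6 survives at r4c1, so r4c1=6.
Step 23. [r5c5∈{9}] r5c5 is down to just 9, so r5c5=9.
Step 24. [r4c5∈{4}] r4c5 is down to just 4 ⇒ r4c5=4.
Step 25. [r4c4∈{7}] only 7 remains possible at r4c4. So r4c4=7.
Step 26. [r2c9∈{6}] r2c9's peers cover all but 6 ⇒ r2c9=6.
Step 27. [r1c7∈{5}] r1c7's peers cover all but 5, so r1c7=5.
Step 28. [r5c2∈{2}] nothing but 2 survives at r5c2, so r5c2=2.
Step 29. [r9c5∈{6}] nothing but 6 survives at r9c5, so r9c5=6.
Step 30. [r8c6∈{7}] r8c6 is down to just 7 ⇒ r8c6=7.
Step 31. [r7c1∈{3}] only 3 remains possible at r7c1, so r7c1=3.
Step 32. [r6c6∈{8}] r6c6 is down to just 8. So r6c6=8.
Step 33. [r2c6∈{3}] r2c6's peers cover all but 3, so r2c6=3.
Step 34. [r4c9∈{8}] r4c9 has the single candidate 8, so r4c9=8.
Step 35. [r2c7∈{2}] only 2 remains possible at r2c7. So r2c7=2.
Step 36. [r2c3∈{4}] only 4 remains possible at r2c3, so r2c3=4.

Answer: 7 6 1 4 8 2 5 9 3 / 9 8 4 1 5 3 2 7 6 / 2 3 5 9 7 6 8 4 1 / 6 1 3 7 4 5 9 2 8 / 4 2 8 3 9 1 6 5 7 / 5 7 9 6 2 8 1 3 4 / 3 4 2 8 1 9 7 6 5 / 8 9 6 5 3 7 4 1 2 / 1 5 7 2 6 4 3 8 9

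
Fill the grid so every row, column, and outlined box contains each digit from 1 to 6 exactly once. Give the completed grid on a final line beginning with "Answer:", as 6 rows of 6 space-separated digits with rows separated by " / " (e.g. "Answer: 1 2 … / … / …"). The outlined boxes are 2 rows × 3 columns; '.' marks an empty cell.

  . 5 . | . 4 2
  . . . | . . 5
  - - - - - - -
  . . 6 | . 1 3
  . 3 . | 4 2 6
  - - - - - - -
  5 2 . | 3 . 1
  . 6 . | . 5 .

Step 1. [r2c2∈{1,4}] 1 has one home in col 2: r2c2 ⇒ r2c2=1.
Step 2. [r1c3∈{3}] r1c3's peers cover all but 3, so r1c3=3.
Step 3. [r5c3∈{4}] only 4 remains possible at r5c3. So r5c3=4.
Step 4. [r2c4∈{6}] only 6 remains possible at r2c4, so r2c4=6.
Step 5. [r3c1∈{2,4}] in row 3, 2 fits only at r3c1, so r3c1=2.
Step 6. [r6c3∈{1}] r6c3 has the single candidate 1 ⇒ r6c3=1.
Step 7. [r6c6∈{4}] r6c6 is down to just 4, so r6c6=4.
Step 8. [r1c1∈{6}] r1c1 is down to just 6 ⇒ r1c1=6.
Step 9. [r2c1∈{4}] r2c1 has the single candidate 4. So r2c1=4.
Step 10. [r5c5∈{6}] r5c5's peers cover all but 6 ⇒ r5c5=6.
Step 11. [r6c1∈{3}] r6c1 is down to just 3. So r6c1=3.
Step 12. [r2c3∈{2}] r2c3 has the single candidate 2 ⇒ r2c3=2.
Step 13. [r2c5∈{3}] r2c5's peers cover all but 3. So r2c5=3.
Step 14. [r3c4∈{5}] r3c4's peers cover all but 5 ⇒ r3c4=5.
Step 15. [r4c3∈{5}] r4c3 has the single candidate 5. So r4c3=5.
Step 16. [r4c1∈{1}] r4c1 is down to just 1. So r4c1=1.
Step 17. [r3c2∈{4}] r3c2 has the single candidate 4. So r3c2=4.
Step 18. [r1c4∈{1}] r1c4 is down to just 1. So r1c4=1.
Step 19. [r6c4∈{2}] r6c4 is down to just 2 ⇒ r6c4=2.

Answer: 6 5 3 1 4 2 / 4 1 2 6 3 5 / 2 4 6 5 1 3 / 1 3 5 4 2 6 / 5 2 4 3 6 1 / 3 6 1 2 5 4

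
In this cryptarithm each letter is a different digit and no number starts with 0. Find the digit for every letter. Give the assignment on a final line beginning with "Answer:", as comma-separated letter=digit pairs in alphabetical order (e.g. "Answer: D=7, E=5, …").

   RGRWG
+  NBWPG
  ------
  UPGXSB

Step 1. [col 1: G + G ≡ B (mod 10)] column 1 (G + G ≡ B (mod 10), carry-in 0) doesn't pin G yet; pick G=5 and continue ⇒ G=5.
Step 2. [col 1: G + G ≡ B (mod 10)] in column 1 we have G+G≡B with carry-in 0; given G=5 and digits 5 already taken and all letters distinct, that pins B to 0 ⇒ B=0.
Step 3. [col 2: W + P ≡ S (mod 10)] W=3 is one option consistent with column 2 (W + P ≡ S (mod 10), carry-in 1) — take it, so W=3.
Step 4. [U] U is the leading digit of a 6-digit sum of two 5-digit numbers; the final carry is exactly 1. So U=1.
Step 5. [col 2: W + P ≡ S (mod 10)] S=6 is one option consistent with column 2 (W + P ≡ S (mod 10), carry-in 1) — take it. So S=6.
Step 6. [col 2: W + P ≡ S (mod 10)] column 2 reads W+P+carry(1)=S with W=3, S=6; with digits 0,1,3,5,6 already taken and all letters distinct, the only value for P is 2. So P=2.
Step 7. [col 3: R + W ≡ X (mod 10)] column 3 reads R+W+carry(0)=X with W=3; with digits 0,1,2,3,5,6 already taken and all letters distinct, the only value for R is 4, so R=4.
Step 8. [col 3: R + W ≡ X (mod 10)] column 3: given R=4, W=3, carry-in 0, and digits 0,1,2,3,4,5,6 already taken and all letters distinct, R+W≡X (mod 10) forces X=7 ⇒ X=7.
Step 9. [col 5: R + N ≡ P (mod 10)] in column 5 we have R+N≡P with carry-in 0; given R=4, P=2 and digits 0,1,2,3,4,5,6,7 already taken and all letters distinct, that pins N to 8. So N=8.

Answer: B=0, G=5, N=8, P=2, R=4, S=6, U=1, W=3, X=7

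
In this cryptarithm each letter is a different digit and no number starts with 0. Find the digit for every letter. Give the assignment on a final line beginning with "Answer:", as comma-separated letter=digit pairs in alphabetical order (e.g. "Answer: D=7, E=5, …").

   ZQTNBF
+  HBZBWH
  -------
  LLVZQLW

Step 1. [L] adding two 6-digit numbers gives at most 6+1 digits, and here it does — L is that final carry and must be 1 ⇒ L=1.
Step 2. [col 1: F + H ≡ W (mod 10)] several values work for W in column 1 (F + H ≡ W (mod 10), carry-in 0); try W=9. So W=9.
Step 3. [col 1: F + H ≡ W (mod 10)] no forcing yet in column 1 (carry-in 0); H=4 is free and consistent — try it. So H=4.
Step 4. [col 1: F + H ≡ W (mod 10)] column 1: given H=4, W=9, carry-in 0, and digits 1,4,9 already taken and all letters distinct, F+H≡W (mod 10) forces F=5 ⇒ F=5.
Step 5. [col 2: B + W ≡ L (mod 10)] from column 2 (W=9, L=1, carry-in 0, digits 1,4,5,9 already taken and all letters distinct): B must equal 2, so B=2.
Step 6. [col 3: N + B ≡ Q (mod 10)] column 3 (N + B ≡ Q (mod 10), carry-in 1) doesn't pin Q yet; pick Q=6 and continue. So Q=6.
Step 7. [col 3: N + B ≡ Q (mod 10)] in column 3 we have N+B≡Q with carry-in 1; given B=2, Q=6 and digits 1,2,4,5,6,9 already taken and all letters distinct, that pins N to 3, so N=3.
Step 8. [col 4: T + Z ≡ Z (mod 10)] column 4: given nothing yet, carry-in 0, and digits 1,2,3,4,5,6,9 already taken and all letters distinct, T+Z≡Z (mod 10) forces T=0. So T=0.
Step 9. [col 4: T + Z ≡ Z (mod 10)] column 4 (T + Z ≡ Z (mod 10), carry-in 0) doesn't pin Z yet; pick Z=7 and continue, so Z=7.
Step 10. [col 5: Q + B ≡ V (mod 10)] from column 5 (Q=6, B=2, carry-in 0, digits 0,1,2,3,4,5,6,7,9 already taken and all letters distinct): V must equal 8 ⇒ V=8.

Answer: B=2, F=5, H=4, L=1, N=3, Q=6, T=0, V=8, W=9, Z=7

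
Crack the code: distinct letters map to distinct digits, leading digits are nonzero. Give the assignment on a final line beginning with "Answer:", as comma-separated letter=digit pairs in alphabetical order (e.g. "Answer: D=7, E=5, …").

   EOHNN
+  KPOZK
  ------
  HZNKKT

Step 1. [col 1: N + K ≡ T (mod 10)] column 1 (N + K ≡ T (mod 10), carry-in 0) doesn't pin T yet; pick T=8 and continue. So T=8.
Step 2. [col 1: N + K ≡ T (mod 10)] column 1 (N + K ≡ T (mod 10), carry-in 0) doesn't pin K yet; pick K=5 and continue, so K=5.
Step 3. [col 1: N + K ≡ T (mod 10)] column 1 reads N+K+carry(0)=T with K=5, T=8; with digits 5,8 already taken and all letters distinct, the only value for N is 3 ⇒ N=3.
Step 4. [H] the sum has 6 digits but both addends have 5; that extra leading digit H is the final carry, namely 1 ⇒ H=1.
Step 5. [col 2: N + Z ≡ K (mod 10)] from column 2 (N=3, K=5, carry-in 0, digits 1,3,5,8 already taken and all letters distinct): Z must equal 2 ⇒ Z=2.
Step 6. [col 3: H + O ≡ K (mod 10)] column 3: given H=1, K=5, carry-in 0, and digits 1,2,3,5,8 already taken and all letters distinct, H+O≡K (mod 10) forces O=4 ⇒ O=4.
Step 7. [col 4: O + P ≡ N (mod 10)] from column 4 (O=4, N=3, carry-in 0, digits 1,2,3,4,5,8 already taken and all letters distinct): P must equal 9. So P=9.
Step 8. [col 5: E + K ≡ Z (mod 10)] column 5: given K=5, Z=2, carry-in 1, and digits 1,2,3,4,5,8,9 already taken and all letters distinct, E+K≡Z (mod 10) forces E=6, so E=6.

Answer: E=6, H=1, K=5, N=3, O=4, P=9, T=8, Z=2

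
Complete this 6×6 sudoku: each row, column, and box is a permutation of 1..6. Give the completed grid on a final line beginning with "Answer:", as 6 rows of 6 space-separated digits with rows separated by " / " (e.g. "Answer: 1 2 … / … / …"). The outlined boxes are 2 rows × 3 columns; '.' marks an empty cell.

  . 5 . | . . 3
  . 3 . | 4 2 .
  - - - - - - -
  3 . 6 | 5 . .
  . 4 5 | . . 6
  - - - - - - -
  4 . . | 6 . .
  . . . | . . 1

Step 1. [r2c3∈{1}] r2c3 has the single candidate 1, so r2c3=1.
Step 2. [r4c1∈{1,2}] 1 has one home in col 1: r4c1, so r4c1=1.
Step 3. [r6c5∈{3,4,5}] across row 6, 4 lands solely at r6c5. So r6c5=4.
Step 4. [r3c2∈{2}] r3c2's peers cover all but 2 ⇒ r3c2=2.
Step 5. [r5c6∈{2,5}] across col 6, 2 lands solely at r5c6. So r5c6=2.
Step 6. [r6c4∈{3}] r6c4 is down to just 3. So r6c4=3.
Step 7. [r2c1∈{6}] only 6 remains possible at r2c1, so r2c1=6.
Step 8. [r6c3∈{2}] r6c3's peers cover all but 2. So r6c3=2.
Step 9. [r1c5∈{1,6}] across row 1, 6 lands solely at r1c5, so r1c5=6.
Step 10. [r1c4∈{1}] nothing but 1 survives at r1c4, so r1c4=1.
Step 11. [r4c5∈{3}] nothing but 3 survives at r4c5. So r4c5=3.
Step 12. [r4c4∈{2}] nothing but 2 survives at r4c4, so r4c4=2.
Step 13. [r1c1∈{2}] r1c1 has the single candidate 2 ⇒ r1c1=2.
Step 14. [r6c2∈{6}] r6c2 has the single candidate 6, so r6c2=6.
Step 15. [r2c6∈{5}] r2c6 has the single candidate 5 ⇒ r2c6=5.
Step 16. [r6c1∈{5}] only 5 remains possible at r6c1. So r6c1=5.
Step 17. [r5c5∈{5}] nothing but 5 survives at r5c5, so r5c5=5.
Step 18. [r3c5∈{1}] r3c5 is down to just 1. So r3c5=1.
Step 19. [r3c6∈{4}] only 4 remains possible at r3c6 ⇒ r3c6=4.
Step 20. [r1c3∈{4}] r1c3's peers cover all but 4. So r1c3=4.
Step 21. [r5c2∈{1}] r5c2's peers cover all but 1 ⇒ r5c2=1.
Step 22. [r5c3∈{3}] r5c3 is down to just 3 ⇒ r5c3=3.

Answer: 2 5 4 1 6 3 / 6 3 1 4 2 5 / 3 2 6 5 1 4 / 1 4 5 2 3 6 / 4 1 3 6 5 2 / 5 6 2 3 4 1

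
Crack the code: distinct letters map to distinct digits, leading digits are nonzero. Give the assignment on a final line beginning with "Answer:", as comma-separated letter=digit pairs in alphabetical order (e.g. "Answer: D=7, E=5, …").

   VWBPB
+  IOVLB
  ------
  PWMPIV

Step 1. [P] the sum has 6 digits but both addends have 5; that extra leading digit P is the final carry, namely 1, so P=1.
Step 2. [col 1: B + B ≡ V (mod 10)] column 1 (B + B ≡ V (mod 10), carry-in 0) doesn't pin V yet; pick V=4 and continue, so V=4.
Step 3. [col 1: B + B ≡ V (mod 10)] column 1 (B + B ≡ V (mod 10), carry-in 0) doesn't pin B yet; pick B=7 and continue. So B=7.
Step 4. [col 2: P + L ≡ I (mod 10)] column 2 (P + L ≡ I (mod 10), carry-in 1) doesn't pin L yet; pick L=6 and continue ⇒ L=6.
Step 5. [col 2: P + L ≡ I (mod 10)] column 2: given P=1, L=6, carry-in 1, and digits 1,4,6,7 already taken and all letters distinct, P+L≡I (mod 10) forces I=8. So I=8.
Step 6. [col 4: W + O ≡ M (mod 10)] W=2 is one option consistent with column 4 (W + O ≡ M (mod 10), carry-in 1) — take it ⇒ W=2.
Step 7. [col 4: W + O ≡ M (mod 10)] column 4: given W=2, carry-in 1, and digits 1,2,4,6,7,8 already taken and all letters distinct, W+O≡M (mod 10) forces M=3 ⇒ M=3.
Step 8. [col 4: W + O ≡ M (mod 10)] from column 4 (W=2, M=3, carry-in 1, digits 1,2,3,4,6,7,8 already taken and all letters distinct): O must equal 0 ⇒ O=0.

Answer: B=7, I=8, L=6, M=3, O=0, P=1, V=4, W=2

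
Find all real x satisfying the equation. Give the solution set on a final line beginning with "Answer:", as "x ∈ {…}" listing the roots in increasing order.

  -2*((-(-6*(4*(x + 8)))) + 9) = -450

Step 1. [-2*((-(-6*(4*(x + 8)))) + 9) = -450] divide by the outer -2, so div: (-(-6*(4*(x + 8)))) + 9 = 225.
Step 2. [(-(-6*(4*(x + 8)))) + 9 = 225] subtract 9: x sits inside (… + 9) ⇒ sub: -(-6*(4*(x + 8))) = 216.
Step 3. [-(-6*(4*(x + 8))) = 216] flip signs both sides. So neg: -6*(4*(x + 8)) = -216.
Step 4. [-6*(4*(x + 8)) = -216] leading coefficient -6: divide by -6, so div: 4*(x + 8) = 36.
Step 5. [4*(x + 8) = 36] 4·(inner) — divide through by 4. So div: x + 8 = 9.
Step 6. [x + 8 = 9] peel the +8: subtract 8 from each side ⇒ sub: x = 1.

Answer: x ∈ {1}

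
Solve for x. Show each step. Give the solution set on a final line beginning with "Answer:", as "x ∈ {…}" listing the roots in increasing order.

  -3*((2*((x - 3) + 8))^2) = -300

Step 1. [-3*((2*((x - 3) + 8))^2) = -300] divide by the outer -3 ⇒ div: (2*((x - 3) + 8))^2 = 100.
Step 2. [(2*((x - 3) + 8))^2 = 100] √ both sides: 100 ≥ 0 gives two branches, so sqrt: 2*((x - 3) + 8) = 10 or -10.
Step 3. [2*((x - 3) + 8) = 10 or -10] 2 out front; divide by 2, so div: (x - 3) + 8 = 5 or -5.
Step 4. [(x - 3) + 8 = 5 or -5] 8 comes off first (subtract 8), so sub: x - 3 = -3 or -13.
Step 5. [x - 3 = -3 or -13] add 3: x sits inside (… - 3) ⇒ sub: x = 0 or -10.

Answer: x ∈ {-10, 0}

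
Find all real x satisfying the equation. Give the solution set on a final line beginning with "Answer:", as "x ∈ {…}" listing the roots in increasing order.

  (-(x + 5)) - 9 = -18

Step 1. [(-(x + 5)) - 9 = -18] 9 comes off first (add 9). So sub: -(x + 5) = -9.
Step 2. [-(x + 5) = -9] LHS negated; negate both sides. So neg: x + 5 = 9.
Step 3. [x + 5 = 9] peel the +5: subtract 5 from each side. So sub: x = 4.

Answer: x ∈ {4}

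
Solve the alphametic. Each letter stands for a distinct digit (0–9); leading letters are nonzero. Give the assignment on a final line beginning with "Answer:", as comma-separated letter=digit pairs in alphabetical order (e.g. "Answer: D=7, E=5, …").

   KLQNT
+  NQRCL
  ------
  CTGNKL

Step 1. [col 1: T + L ≡ L (mod 10)] column 1: given nothing yet, carry-in 0, and all letters distinct, none taken yet, T+L≡L (mod 10) forces T=0. So T=0.
Step 2. [C] the sum has 6 digits but both addends have 5; that extra leading digit C is the final carry, namely 1. So C=1.
Step 3. [col 1: T + L ≡ L (mod 10)] several values work for L in column 1 (T + L ≡ L (mod 10), carry-in 0); try L=3, so L=3.
Step 4. [col 2: N + C ≡ K (mod 10)] several values work for K in column 2 (N + C ≡ K (mod 10), carry-in 0); try K=5 ⇒ K=5.
Step 5. [col 2: N + C ≡ K (mod 10)] in column 2 we have N+C≡K with carry-in 0; given C=1, K=5 and digits 0,1,3,5 already taken and all letters distinct, that pins N to 4. So N=4.
Step 6. [col 3: Q + R ≡ N (mod 10)] Q=8 is one option consistent with column 3 (Q + R ≡ N (mod 10), carry-in 0) — take it. So Q=8.
Step 7. [col 3: Q + R ≡ N (mod 10)] column 3 reads Q+R+carry(0)=N with Q=8, N=4; with digits 0,1,3,4,5,8 already taken and all letters distinct, the only value for R is 6, so R=6.
Step 8. [col 4: L + Q ≡ G (mod 10)] from column 4 (L=3, Q=8, carry-in 1, digits 0,1,3,4,5,6,8 already taken and all letters distinct): G must equal 2 ⇒ G=2.

Answer: C=1, G=2, K=5, L=3, N=4, Q=8, R=6, T=0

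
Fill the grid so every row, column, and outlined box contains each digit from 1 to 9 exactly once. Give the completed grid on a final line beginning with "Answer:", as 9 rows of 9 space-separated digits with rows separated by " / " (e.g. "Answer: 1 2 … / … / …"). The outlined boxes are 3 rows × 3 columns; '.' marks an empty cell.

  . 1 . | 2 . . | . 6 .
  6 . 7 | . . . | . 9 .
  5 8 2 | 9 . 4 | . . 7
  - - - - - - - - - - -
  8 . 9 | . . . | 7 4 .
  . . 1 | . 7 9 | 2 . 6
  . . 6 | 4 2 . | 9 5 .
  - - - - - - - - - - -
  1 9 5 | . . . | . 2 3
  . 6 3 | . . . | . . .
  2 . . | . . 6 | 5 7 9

Step 1. [r4c9∈{1}] r4c9 is down to just 1, so r4c9=1.
Step 2. [r9c2∈{4}] only 4 remains possible at r9c2 ⇒ r9c2=4.
Step 3. [r2c2∈{3}] r2c2 has the single candidate 3, so r2c2=3.
Step 4. [r1c6∈{3,5,7,8}] r1c6 is the only open cell in row 1 admitting 7, so r1c6=7.
Step 5. [r7c6∈{8}] r7c6's peers cover all but 8 ⇒ r7c6=8.
Step 6. [r5c4∈{3,5,8}] in box 5, 8 fits only at r5c4, so r5c4=8.
Step 7. [r6c9∈{8}] r6c9 has the single candidate 8. So r6c9=8.
Step 8. [r8c9∈{4}] r8c9 has the single candidate 4, so r8c9=4.
Step 9. [r2c7∈{1,4,8}] in row 2, 4 fits only at r2c7. So r2c7=4.
Step 10. [r6c6∈{1,3}] r6c6 is the only open cell in row 6 admitting 1 ⇒ r6c6=1.
Step 11. [r2c6∈{5}] r2c6's peers cover all but 5 ⇒ r2c6=5.
Step 12. [r2c4∈{1}] r2c4 has the single candidate 1. So r2c4=1.
Step 13. [r1c7∈{3,8}] in box 3, 8 fits only at r1c7. So r1c7=8.
Step 14. [r1c5∈{3}] nothing but 3 survives at r1c5. So r1c5=3.
Step 15. [r4c4∈{3,5,6}] 6 has one home in col 4: r4c4. So r4c4=6.
Step 16. [r8c7∈{1}] nothing but 1 survives at r8c7. So r8c7=1.
Step 17. [r5c1∈{3,4}] in row 5, 4 fits only at r5c1 ⇒ r5c1=4.
Step 18. [r8c1∈{7}] nothing but 7 survives at r8c1. So r8c1=7.
Step 19. [r4c5∈{5}] r4c5 is down to just 5 ⇒ r4c5=5.
Step 20. [r5c8∈{3}] nothing but 3 survives at r5c8, so r5c8=3.
Step 21. [r3c8∈{1}] r3c8 is down to just 1, so r3c8=1.
Step 22. [r8c8∈{8}] nothing but 8 survives at r8c8 ⇒ r8c8=8.
Step 23. [r5c2∈{5}] nothing but 5 survives at r5c2. So r5c2=5.
Step 24. [r7c4∈{7}] r7c4's peers cover all but 7, so r7c4=7.
Step 25. [r9c3∈{8}] r9c3 has the single candidate 8 ⇒ r9c3=8.
Step 26. [r1c1∈{9}] r1c1's peers cover all but 9. So r1c1=9.
Step 27. [r8c4∈{5}] r8c4 is down to just 5, so r8c4=5.
Step 28. [r6c2∈{7}] only 7 remains possible at r6c2. So r6c2=7.
Step 29. [r4c6∈{3}] only 3 remains possible at r4c6 ⇒ r4c6=3.
Step 30. [r8c6∈{2}] only 2 remains possible at r8c6, so r8c6=2.
Step 31. [r4c2∈{2}] r4c2 has the single candidate 2, so r4c2=2.
Step 32. [r9c5∈{1}] nothing but 1 survives at r9c5, so r9c5=1.
Step 33. [r2c9∈{2}] r2c9 has the single candidate 2 ⇒ r2c9=2.
Step 34. [r6c1∈{3}] nothing but 3 survives at r6c1. So r6c1=3.
Step 35. [r2c5∈{8}] r2c5's peers cover all but 8 ⇒ r2c5=8.
Step 36. [r3c7∈{3}] r3c7 has the single candidate 3, so r3c7=3.
Step 37. [r8c5∈{9}] nothing but 9 survives at r8c5, so r8c5=9.
Step 38. [r7c7∈{6}] r7c7 has the single candidate 6 ⇒ r7c7=6.
Step 39. [r3c5∈{6}] nothing but 6 survives at r3c5 ⇒ r3c5=6.
Step 40. [r1c3∈{4}] r1c3 is down to just 4 ⇒ r1c3=4.
Step 41. [r1c9∈{5}] nothing but 5 survives at r1c9, so r1c9=5.
Step 42. [r9c4∈{3}] r9c4's peers cover all but 3, so r9c4=3.
Step 43. [r7c5∈{4}] r7c5 is down to just 4 ⇒ r7c5=4.

Answer: 9 1 4 2 3 7 8 6 5 / 6 3 7 1 8 5 4 9 2 / 5 8 2 9 6 4 3 1 7 / 8 2 9 6 5 3 7 4 1 / 4 5 1 8 7 9 2 3 6 / 3 7 6 4 2 1 9 5 8 / 1 9 5 7 4 8 6 2 3 / 7 6 3 5 9 2 1 8 4 / 2 4 8 3 1 6 5 7 9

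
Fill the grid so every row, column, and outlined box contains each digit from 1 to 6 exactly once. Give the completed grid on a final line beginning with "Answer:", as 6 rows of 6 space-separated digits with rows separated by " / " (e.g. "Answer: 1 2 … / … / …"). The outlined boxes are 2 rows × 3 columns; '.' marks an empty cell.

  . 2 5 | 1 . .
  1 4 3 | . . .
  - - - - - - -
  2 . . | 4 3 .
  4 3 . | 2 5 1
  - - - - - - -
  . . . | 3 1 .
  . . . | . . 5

Step 1. [r6c4∈{6}] r6c4 is down to just 6 ⇒ r6c4=6.
Step 2. [r3c6∈{6}] only 6 remains possible at r3c6, so r3c6=6.
Step 3. [r5c2∈{5,6}] 6 has one home in col 2: r5c2, so r5c2=6.
Step 4. [r2c5∈{2,6}] 6 has one home in row 2: r2c5, so r2c5=6.
Step 5. [r6c5∈{2,4}] across col 5, 2 lands solely at r6c5. So r6c5=2.
Step 6. [r3c3∈{1}] nothing but 1 survives at r3c3 ⇒ r3c3=1.
Step 7. [r5c6∈{4}] r5c6's peers cover all but 4 ⇒ r5c6=4.
Step 8. [r6c3∈{4}] r6c3 is down to just 4. So r6c3=4.
Step 9. [r4c3∈{6}] nothing but 6 survives at r4c3 ⇒ r4c3=6.
Step 10. [r1c5∈{4}] r1c5 has the single candidate 4 ⇒ r1c5=4.
Step 11. [r1c1∈{6}] r1c1 has the single candidate 6, so r1c1=6.
Step 12. [r1c6∈{3}] nothing but 3 survives at r1c6, so r1c6=3.
Step 13. [r6c2∈{1}] r6c2 is down to just 1 ⇒ r6c2=1.
Step 14. [r3c2∈{5}] r3c2's peers cover all but 5, so r3c2=5.
Step 15. [r2c6∈{2}] nothing but 2 survives at r2c6, so r2c6=2.
Step 16. [r6c1∈{3}] r6c1 is down to just 3, so r6c1=3.
Step 17. [r5c1∈{5}] nothing but 5 survives at r5c1 ⇒ r5c1=5.
Step 18. [r2c4∈{5}] r2c4 has the single candidate 5 ⇒ r2c4=5.
Step 19. [r5c3∈{2}] r5c3 has the single candidate 2 ⇒ r5c3=2.

Answer: 6 2 5 1 4 3 / 1 4 3 5 6 2 / 2 5 1 4 3 6 / 4 3 6 2 5 1 / 5 6 2 3 1 4 / 3 1 4 6 2 5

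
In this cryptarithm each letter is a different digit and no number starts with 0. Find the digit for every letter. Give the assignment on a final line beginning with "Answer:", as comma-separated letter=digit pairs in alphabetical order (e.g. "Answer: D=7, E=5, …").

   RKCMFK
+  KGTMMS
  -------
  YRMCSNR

Step 1. [col 1: K + S ≡ R (mod 10)] column 1 (K + S ≡ R (mod 10), carry-in 0) doesn't pin R yet; pick R=6 and continue, so R=6.
Step 2. [Y] adding two 6-digit numbers gives at most 6+1 digits, and here it does — Y is that final carry and must be 1, so Y=1.
Step 3. [col 1: K + S ≡ R (mod 10)] several values work for S in column 1 (K + S ≡ R (mod 10), carry-in 0); try S=7, so S=7.
Step 4. [col 1: K + S ≡ R (mod 10)] column 1 reads K+S+carry(0)=R with S=7, R=6; with digits 1,6,7 already taken and all letters distinct, the only value for K is 9 ⇒ K=9.
Step 5. [col 2: F + M ≡ N (mod 10)] no forcing yet in column 2 (carry-in 1); M=3 is free and consistent — try it. So M=3.
Step 6. [col 2: F + M ≡ N (mod 10)] F=8 is one option consistent with column 2 (F + M ≡ N (mod 10), carry-in 1) — take it. So F=8.
Step 7. [col 2: F + M ≡ N (mod 10)] column 2 reads F+M+carry(1)=N with F=8, M=3; with digits 1,3,6,7,8,9 already taken and all letters distinct, the only value for N is 2, so N=2.
Step 8. [col 4: C + T ≡ C (mod 10)] in column 4 we have C+T≡C with carry-in 0; given nothing yet and digits 1,2,3,6,7,8,9 already taken and all letters distinct, that pins T to 0. So T=0.
Step 9. [col 4: C + T ≡ C (mod 10)] no forcing yet in column 4 (carry-in 0); C=5 is free and consistent — try it ⇒ C=5.
Step 10. [col 5: K + G ≡ M (mod 10)] column 5 reads K+G+carry(0)=M with K=9, M=3; with digits 0,1,2,3,5,6,7,8,9 already taken and all letters distinct, the only value for G is 4, so G=4.

Answer: C=5, F=8, G=4, K=9, M=3, N=2, R=6, S=7, T=0, Y=1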